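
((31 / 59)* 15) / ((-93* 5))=-1 / 59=-0.02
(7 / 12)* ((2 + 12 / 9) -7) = -77 / 36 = -2.14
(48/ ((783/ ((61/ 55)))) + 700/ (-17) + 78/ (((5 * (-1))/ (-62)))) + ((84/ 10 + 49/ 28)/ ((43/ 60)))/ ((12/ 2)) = 19485431089/ 20987010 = 928.45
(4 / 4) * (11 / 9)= 11 / 9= 1.22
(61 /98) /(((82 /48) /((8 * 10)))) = 58560 /2009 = 29.15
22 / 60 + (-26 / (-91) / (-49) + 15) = 158063 / 10290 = 15.36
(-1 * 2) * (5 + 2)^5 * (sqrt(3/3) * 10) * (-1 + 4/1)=-1008420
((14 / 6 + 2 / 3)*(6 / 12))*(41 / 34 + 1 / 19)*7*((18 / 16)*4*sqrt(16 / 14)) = 63.57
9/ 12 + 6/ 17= 75/ 68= 1.10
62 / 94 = 31 / 47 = 0.66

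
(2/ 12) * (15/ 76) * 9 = 45/ 152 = 0.30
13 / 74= 0.18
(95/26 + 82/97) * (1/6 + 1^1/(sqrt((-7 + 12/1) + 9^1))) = 11347/15132 + 1621 * sqrt(14)/5044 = 1.95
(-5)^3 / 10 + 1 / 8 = -99 / 8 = -12.38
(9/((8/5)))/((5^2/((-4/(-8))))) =9/80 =0.11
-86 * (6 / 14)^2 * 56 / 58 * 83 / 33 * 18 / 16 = -43.15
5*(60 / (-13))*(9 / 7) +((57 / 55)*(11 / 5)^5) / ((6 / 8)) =59069656 / 1421875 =41.54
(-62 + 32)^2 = 900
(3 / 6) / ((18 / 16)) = 4 / 9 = 0.44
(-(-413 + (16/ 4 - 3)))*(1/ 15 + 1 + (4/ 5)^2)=52736/ 75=703.15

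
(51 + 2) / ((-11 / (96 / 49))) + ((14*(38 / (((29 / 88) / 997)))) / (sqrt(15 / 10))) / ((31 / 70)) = 2967432.17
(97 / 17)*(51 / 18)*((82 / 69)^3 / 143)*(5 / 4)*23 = 33426685 / 6127407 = 5.46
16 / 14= 8 / 7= 1.14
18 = 18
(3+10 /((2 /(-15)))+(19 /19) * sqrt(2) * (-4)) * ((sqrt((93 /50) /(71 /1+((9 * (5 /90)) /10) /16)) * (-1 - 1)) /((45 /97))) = 54.19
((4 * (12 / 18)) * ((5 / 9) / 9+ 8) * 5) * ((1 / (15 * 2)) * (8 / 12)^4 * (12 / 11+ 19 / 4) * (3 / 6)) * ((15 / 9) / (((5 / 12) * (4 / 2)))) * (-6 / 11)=-5370272 / 2381643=-2.25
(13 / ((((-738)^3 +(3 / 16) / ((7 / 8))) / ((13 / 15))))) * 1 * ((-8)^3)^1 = 1211392 / 84408927075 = 0.00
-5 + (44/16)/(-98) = -1971/392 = -5.03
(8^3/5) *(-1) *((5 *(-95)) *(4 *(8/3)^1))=1556480/3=518826.67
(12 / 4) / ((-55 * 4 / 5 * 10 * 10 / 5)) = -3 / 880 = -0.00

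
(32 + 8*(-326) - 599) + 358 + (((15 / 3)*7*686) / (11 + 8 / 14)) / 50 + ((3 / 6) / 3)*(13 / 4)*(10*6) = -2221831 / 810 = -2743.00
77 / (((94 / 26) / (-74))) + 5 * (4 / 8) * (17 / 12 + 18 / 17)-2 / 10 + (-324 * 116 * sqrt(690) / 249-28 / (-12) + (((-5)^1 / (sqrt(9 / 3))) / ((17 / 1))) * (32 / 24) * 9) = -12528 * sqrt(690) / 83-50104347 / 31960-20 * sqrt(3) / 17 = -5534.62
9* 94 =846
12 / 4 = 3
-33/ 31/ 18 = -11/ 186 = -0.06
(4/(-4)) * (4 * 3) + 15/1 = 3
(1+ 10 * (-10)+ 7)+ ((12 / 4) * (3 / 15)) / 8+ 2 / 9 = -33013 / 360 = -91.70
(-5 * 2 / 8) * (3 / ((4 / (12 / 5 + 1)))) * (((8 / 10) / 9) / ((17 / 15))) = -0.25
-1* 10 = -10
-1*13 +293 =280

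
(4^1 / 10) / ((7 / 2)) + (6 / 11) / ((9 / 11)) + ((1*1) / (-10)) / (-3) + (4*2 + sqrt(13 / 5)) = sqrt(65) / 5 + 617 / 70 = 10.43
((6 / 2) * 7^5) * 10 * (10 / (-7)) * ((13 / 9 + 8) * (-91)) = 1857173500 / 3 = 619057833.33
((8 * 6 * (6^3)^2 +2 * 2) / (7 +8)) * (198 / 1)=29561294.40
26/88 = 13/44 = 0.30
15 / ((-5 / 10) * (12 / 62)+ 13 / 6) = 558 / 77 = 7.25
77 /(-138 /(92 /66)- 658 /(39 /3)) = -1001 /1945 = -0.51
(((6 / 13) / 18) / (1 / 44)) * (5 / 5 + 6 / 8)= 77 / 39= 1.97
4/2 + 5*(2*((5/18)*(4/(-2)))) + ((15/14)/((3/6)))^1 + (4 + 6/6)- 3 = 37/63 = 0.59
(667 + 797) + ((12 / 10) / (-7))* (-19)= 51354 / 35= 1467.26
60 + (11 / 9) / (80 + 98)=96131 / 1602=60.01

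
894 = 894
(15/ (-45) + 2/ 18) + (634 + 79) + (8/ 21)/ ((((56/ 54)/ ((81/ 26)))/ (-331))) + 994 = 7613266/ 5733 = 1327.97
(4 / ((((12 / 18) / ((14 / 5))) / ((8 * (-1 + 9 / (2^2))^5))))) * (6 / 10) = 7875 / 32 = 246.09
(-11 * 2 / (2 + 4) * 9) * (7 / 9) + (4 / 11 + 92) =66.70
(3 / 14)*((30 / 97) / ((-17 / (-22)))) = 990 / 11543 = 0.09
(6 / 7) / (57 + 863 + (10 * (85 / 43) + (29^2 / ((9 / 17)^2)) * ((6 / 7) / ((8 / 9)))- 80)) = 3096 / 13556587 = 0.00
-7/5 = -1.40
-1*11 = -11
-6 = -6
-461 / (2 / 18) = -4149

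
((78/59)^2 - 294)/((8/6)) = -1525995/6962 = -219.19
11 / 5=2.20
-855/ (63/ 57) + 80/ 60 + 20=-15797/ 21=-752.24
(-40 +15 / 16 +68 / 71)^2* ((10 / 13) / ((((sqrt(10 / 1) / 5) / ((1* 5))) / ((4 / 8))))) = 46844109225* sqrt(10) / 33552896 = 4414.94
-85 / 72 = -1.18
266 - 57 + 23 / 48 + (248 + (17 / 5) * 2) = 464.28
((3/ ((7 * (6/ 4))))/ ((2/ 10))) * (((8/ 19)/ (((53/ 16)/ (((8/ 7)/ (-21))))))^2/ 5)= 2097152/ 153388093887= 0.00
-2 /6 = -1 /3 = -0.33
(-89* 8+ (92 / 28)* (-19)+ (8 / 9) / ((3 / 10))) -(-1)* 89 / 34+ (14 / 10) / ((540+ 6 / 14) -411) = -1865056678 / 2425815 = -768.84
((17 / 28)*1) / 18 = 17 / 504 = 0.03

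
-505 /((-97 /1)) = 505 /97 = 5.21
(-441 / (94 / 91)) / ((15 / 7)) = -93639 / 470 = -199.23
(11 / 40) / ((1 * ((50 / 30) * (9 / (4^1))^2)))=22 / 675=0.03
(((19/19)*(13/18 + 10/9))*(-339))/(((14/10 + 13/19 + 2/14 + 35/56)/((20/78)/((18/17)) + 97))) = -112853362160/5325723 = -21190.24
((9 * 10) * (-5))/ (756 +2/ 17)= -3825/ 6427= -0.60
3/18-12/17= -55/102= -0.54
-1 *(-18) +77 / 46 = 905 / 46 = 19.67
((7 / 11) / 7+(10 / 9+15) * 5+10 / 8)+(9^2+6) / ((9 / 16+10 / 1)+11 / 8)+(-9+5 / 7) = 42831983 / 529452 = 80.90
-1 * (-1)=1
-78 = -78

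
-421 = -421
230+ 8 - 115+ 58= 181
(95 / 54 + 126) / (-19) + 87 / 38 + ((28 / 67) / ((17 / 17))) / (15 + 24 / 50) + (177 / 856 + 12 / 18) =-4471288807 / 1265127768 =-3.53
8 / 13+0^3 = 8 / 13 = 0.62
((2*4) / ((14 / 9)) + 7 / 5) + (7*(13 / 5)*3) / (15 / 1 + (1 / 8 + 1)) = 14943 / 1505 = 9.93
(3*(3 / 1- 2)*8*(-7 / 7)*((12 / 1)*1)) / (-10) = 144 / 5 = 28.80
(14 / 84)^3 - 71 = -15335 / 216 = -71.00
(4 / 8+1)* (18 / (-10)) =-27 / 10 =-2.70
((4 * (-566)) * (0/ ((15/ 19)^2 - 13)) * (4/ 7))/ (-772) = 0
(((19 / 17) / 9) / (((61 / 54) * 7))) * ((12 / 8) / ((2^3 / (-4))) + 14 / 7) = 285 / 14518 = 0.02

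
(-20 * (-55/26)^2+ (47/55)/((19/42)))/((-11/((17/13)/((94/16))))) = 2104194584/1186962205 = 1.77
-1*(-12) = 12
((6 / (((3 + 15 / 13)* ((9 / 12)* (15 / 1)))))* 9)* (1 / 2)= 26 / 45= 0.58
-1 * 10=-10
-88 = -88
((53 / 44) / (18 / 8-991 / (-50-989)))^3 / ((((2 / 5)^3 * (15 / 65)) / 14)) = 15195522704704433 / 301628796201084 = 50.38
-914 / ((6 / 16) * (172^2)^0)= -7312 / 3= -2437.33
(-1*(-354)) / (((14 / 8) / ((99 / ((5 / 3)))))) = 420552 / 35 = 12015.77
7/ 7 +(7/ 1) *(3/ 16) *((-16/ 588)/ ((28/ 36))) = 187/ 196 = 0.95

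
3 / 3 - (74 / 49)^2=-3075 / 2401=-1.28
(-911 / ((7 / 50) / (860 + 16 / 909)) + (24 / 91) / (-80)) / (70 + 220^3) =-4629168156727 / 8807977023300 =-0.53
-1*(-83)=83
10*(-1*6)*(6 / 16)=-45 / 2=-22.50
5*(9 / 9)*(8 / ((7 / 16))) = 640 / 7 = 91.43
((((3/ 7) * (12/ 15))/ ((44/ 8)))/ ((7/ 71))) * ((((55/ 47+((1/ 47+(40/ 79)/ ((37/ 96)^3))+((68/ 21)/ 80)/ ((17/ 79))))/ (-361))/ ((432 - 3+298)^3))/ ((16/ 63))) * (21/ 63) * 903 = -2017218370601997/ 36523180666936858589800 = -0.00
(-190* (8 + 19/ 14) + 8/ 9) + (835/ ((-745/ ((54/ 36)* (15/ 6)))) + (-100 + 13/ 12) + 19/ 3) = -35177869/ 18774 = -1873.75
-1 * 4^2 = -16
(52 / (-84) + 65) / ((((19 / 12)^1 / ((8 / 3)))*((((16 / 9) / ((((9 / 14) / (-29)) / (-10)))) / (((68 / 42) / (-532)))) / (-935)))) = 9670518 / 25136069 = 0.38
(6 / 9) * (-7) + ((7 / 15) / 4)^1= -91 / 20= -4.55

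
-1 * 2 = -2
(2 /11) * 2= 4 /11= 0.36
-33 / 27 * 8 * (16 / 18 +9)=-7832 / 81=-96.69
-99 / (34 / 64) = -3168 / 17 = -186.35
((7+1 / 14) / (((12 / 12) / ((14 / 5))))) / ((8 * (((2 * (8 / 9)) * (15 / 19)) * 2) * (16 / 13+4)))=73359 / 435200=0.17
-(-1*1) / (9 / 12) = 4 / 3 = 1.33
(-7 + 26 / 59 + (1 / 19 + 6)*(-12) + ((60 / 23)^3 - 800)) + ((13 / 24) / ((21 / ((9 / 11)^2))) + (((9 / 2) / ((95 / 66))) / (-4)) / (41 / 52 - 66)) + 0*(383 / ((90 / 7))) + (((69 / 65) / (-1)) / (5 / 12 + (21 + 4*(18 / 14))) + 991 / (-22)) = -1791184805369382996351 / 1975947487505151160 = -906.49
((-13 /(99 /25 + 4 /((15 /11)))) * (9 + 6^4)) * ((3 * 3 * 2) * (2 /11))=-45805500 /5687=-8054.42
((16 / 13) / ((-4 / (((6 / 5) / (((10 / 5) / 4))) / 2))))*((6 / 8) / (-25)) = 18 / 1625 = 0.01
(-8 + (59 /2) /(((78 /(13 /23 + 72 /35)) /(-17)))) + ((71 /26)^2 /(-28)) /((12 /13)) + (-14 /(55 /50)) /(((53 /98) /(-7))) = 54503837737 /390470080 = 139.59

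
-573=-573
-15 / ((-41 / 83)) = 1245 / 41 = 30.37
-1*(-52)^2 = -2704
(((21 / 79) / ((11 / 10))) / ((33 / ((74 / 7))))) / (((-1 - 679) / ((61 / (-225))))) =2257 / 73126350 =0.00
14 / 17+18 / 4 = 181 / 34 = 5.32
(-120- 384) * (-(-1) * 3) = -1512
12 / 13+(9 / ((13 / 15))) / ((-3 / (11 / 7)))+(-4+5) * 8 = 317 / 91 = 3.48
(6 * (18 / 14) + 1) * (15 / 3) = 305 / 7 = 43.57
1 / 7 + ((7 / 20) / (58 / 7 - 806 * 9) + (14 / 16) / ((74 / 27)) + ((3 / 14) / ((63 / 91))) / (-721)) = 262340579167 / 568284124800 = 0.46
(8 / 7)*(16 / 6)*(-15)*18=-5760 / 7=-822.86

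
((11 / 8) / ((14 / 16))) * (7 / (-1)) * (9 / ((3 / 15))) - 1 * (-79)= -416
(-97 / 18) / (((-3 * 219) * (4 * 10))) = 97 / 473040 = 0.00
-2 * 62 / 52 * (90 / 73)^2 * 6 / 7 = -1506600 / 484939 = -3.11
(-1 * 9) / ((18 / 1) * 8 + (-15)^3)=1 / 359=0.00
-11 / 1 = -11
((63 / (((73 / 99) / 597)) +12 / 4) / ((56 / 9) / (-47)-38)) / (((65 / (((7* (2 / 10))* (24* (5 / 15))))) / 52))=-176414390208 / 14718625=-11985.79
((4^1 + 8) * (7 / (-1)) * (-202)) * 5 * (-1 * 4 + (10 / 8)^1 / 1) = -233310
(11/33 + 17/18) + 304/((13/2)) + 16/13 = 887/18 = 49.28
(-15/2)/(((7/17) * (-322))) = 255/4508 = 0.06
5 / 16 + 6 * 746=71621 / 16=4476.31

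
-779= -779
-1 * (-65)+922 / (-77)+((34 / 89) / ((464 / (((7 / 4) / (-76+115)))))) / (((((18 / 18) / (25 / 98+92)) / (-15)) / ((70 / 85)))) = 4380419983 / 82674592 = 52.98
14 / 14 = 1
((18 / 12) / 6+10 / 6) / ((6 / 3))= 23 / 24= 0.96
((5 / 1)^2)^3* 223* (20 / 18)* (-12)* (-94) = 13101250000 / 3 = 4367083333.33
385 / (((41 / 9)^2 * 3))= 6.18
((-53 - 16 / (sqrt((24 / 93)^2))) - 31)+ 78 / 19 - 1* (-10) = -2506 / 19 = -131.89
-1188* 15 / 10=-1782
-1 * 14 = -14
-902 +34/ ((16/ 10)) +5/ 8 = -7041/ 8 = -880.12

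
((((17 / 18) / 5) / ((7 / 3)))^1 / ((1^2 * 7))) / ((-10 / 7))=-17 / 2100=-0.01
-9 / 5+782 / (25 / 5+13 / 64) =247243 / 1665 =148.49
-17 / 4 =-4.25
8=8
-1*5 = -5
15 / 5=3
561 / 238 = 33 / 14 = 2.36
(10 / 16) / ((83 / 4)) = 5 / 166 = 0.03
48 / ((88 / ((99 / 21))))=18 / 7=2.57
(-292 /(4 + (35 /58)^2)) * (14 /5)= -13752032 /73405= -187.34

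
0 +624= 624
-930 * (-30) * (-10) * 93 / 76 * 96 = -622728000 / 19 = -32775157.89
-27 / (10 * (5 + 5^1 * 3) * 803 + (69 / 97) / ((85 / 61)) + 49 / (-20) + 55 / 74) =-6589404 / 39194459249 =-0.00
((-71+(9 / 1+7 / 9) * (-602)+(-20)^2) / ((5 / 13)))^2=16910141521 / 81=208767179.27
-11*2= -22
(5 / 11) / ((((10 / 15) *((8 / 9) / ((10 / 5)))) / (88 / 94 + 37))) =240705 / 4136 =58.20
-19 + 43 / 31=-546 / 31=-17.61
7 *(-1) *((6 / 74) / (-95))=21 / 3515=0.01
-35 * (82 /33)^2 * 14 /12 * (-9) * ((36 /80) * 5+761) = 1257362785 /726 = 1731904.66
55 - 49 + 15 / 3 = 11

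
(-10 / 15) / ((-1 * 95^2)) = 2 / 27075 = 0.00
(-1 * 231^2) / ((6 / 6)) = -53361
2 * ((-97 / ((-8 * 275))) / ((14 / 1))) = 97 / 15400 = 0.01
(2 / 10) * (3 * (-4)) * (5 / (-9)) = 4 / 3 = 1.33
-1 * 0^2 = 0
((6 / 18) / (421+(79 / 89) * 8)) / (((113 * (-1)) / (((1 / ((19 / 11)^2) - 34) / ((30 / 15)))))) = 360539 / 3108508186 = 0.00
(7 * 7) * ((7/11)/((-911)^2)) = 343/9129131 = 0.00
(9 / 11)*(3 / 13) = 27 / 143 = 0.19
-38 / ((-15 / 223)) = 8474 / 15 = 564.93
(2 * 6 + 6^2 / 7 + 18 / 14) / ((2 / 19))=2451 / 14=175.07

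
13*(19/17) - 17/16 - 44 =-8305/272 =-30.53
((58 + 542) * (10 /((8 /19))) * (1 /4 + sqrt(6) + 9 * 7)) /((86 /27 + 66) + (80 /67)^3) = 13207.09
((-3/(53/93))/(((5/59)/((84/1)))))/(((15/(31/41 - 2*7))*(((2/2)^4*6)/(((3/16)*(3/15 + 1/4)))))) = 563114349/8692000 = 64.79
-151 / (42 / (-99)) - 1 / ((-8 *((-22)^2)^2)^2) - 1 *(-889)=30605811195486201 / 24584391344128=1244.93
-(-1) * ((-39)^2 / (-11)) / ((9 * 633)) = -169 / 6963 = -0.02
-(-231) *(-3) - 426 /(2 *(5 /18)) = -7299 /5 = -1459.80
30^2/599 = 900/599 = 1.50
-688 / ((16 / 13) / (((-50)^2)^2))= -3493750000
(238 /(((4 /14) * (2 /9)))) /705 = 2499 /470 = 5.32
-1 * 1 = -1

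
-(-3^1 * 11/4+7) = 5/4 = 1.25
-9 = -9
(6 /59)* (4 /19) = 24 /1121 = 0.02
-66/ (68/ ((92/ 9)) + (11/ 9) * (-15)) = 2277/ 403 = 5.65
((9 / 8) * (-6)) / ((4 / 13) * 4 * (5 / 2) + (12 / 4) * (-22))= 351 / 3272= 0.11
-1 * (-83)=83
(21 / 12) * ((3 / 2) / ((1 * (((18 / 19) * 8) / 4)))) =133 / 96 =1.39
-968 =-968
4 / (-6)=-2 / 3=-0.67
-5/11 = -0.45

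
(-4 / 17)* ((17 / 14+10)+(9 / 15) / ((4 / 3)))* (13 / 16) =-21229 / 9520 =-2.23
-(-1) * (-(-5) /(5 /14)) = 14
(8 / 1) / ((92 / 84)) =168 / 23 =7.30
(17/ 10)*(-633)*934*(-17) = 85431579/ 5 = 17086315.80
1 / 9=0.11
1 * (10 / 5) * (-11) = -22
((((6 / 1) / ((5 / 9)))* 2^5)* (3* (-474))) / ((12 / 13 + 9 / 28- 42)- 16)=8658.95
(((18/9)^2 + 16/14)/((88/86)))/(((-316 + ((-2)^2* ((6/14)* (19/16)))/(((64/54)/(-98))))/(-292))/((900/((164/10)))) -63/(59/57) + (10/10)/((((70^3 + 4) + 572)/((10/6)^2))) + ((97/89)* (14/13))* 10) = -15902055199547712000/155341426683808018577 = -0.10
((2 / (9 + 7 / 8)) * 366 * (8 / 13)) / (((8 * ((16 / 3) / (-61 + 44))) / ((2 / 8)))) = -9333 / 2054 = -4.54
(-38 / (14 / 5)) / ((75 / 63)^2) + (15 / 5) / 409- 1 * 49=-2994323 / 51125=-58.57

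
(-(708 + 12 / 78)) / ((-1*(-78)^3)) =-4603 / 3084588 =-0.00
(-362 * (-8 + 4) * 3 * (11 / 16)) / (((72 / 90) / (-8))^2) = 298650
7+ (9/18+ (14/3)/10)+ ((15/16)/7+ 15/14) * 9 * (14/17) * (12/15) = 3854/255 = 15.11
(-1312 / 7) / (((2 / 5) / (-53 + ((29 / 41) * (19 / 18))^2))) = 571250620 / 23247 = 24573.09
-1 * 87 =-87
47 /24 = 1.96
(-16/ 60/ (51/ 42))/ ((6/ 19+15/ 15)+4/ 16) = -608/ 4335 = -0.14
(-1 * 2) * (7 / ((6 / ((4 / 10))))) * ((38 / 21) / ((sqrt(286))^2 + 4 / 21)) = -266 / 45075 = -0.01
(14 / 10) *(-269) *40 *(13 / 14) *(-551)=7707388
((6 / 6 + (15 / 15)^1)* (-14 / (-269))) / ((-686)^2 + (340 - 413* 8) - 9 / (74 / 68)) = 518 / 2327129491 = 0.00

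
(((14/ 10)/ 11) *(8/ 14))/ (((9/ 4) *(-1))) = -16/ 495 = -0.03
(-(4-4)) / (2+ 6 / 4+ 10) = 0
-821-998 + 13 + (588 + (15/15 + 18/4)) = -2425/2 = -1212.50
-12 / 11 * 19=-228 / 11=-20.73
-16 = -16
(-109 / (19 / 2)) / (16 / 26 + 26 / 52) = -5668 / 551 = -10.29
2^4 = 16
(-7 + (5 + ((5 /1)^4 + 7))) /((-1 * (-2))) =315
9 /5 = 1.80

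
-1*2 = -2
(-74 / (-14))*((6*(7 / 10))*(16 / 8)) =222 / 5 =44.40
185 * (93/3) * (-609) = -3492615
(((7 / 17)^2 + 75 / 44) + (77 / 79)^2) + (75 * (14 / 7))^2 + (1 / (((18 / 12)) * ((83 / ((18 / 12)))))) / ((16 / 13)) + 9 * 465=703163163607747 / 26347704592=26687.83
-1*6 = -6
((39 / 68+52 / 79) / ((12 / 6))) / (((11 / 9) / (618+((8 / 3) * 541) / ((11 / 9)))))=589038723 / 650012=906.20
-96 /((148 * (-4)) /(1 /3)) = 2 /37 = 0.05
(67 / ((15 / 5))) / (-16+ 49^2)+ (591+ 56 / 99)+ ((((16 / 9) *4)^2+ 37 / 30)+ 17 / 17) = 304293799 / 472230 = 644.38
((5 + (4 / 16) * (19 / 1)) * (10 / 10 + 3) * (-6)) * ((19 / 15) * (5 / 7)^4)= -185250 / 2401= -77.16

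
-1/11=-0.09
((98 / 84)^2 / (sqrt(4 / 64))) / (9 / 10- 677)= -490 / 60849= -0.01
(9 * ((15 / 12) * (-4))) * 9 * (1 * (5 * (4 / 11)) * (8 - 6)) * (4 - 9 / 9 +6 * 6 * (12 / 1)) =-7047000 / 11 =-640636.36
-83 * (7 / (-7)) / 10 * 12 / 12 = 83 / 10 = 8.30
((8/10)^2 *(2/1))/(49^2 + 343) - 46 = -394446/8575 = -46.00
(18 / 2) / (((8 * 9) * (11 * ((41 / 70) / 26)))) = 455 / 902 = 0.50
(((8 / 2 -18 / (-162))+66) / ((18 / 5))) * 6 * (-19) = -59945 / 27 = -2220.19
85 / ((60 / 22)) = 187 / 6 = 31.17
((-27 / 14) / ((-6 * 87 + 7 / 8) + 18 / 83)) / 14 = 4482 / 16948267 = 0.00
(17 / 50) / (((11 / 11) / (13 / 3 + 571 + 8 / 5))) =73559 / 375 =196.16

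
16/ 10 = 8/ 5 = 1.60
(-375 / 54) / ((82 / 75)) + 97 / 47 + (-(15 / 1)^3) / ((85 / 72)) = -2863.11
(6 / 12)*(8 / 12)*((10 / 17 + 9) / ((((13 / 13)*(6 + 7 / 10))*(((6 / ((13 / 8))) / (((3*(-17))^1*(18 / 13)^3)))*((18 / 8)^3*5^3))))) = -10432 / 849225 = -0.01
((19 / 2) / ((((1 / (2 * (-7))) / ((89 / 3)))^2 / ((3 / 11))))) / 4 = 7374451 / 66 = 111734.11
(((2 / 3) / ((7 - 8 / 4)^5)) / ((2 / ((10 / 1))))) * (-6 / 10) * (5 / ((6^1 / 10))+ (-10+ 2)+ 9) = -56 / 9375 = -0.01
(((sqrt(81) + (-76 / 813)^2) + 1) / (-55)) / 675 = -601406 / 2230770375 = -0.00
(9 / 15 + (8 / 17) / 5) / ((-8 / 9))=-531 / 680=-0.78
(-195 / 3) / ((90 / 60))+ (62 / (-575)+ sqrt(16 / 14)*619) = -74936 / 1725+ 1238*sqrt(14) / 7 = 618.30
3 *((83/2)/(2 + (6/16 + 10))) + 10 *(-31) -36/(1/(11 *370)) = -4845058/33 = -146819.94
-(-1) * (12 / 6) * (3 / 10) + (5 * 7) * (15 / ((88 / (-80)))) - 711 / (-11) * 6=-4887 / 55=-88.85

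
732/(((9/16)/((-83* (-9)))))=972096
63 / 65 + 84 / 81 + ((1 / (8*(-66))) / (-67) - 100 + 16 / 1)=-1696856423 / 20694960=-81.99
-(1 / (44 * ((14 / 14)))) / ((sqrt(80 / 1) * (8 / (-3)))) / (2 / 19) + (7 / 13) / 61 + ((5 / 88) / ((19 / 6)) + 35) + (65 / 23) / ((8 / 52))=57 * sqrt(5) / 14080 + 814176851 / 15247804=53.41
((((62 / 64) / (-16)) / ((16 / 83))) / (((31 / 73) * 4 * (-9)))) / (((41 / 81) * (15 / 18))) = 163593 / 3358720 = 0.05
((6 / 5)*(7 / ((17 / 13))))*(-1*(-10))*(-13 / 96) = -1183 / 136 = -8.70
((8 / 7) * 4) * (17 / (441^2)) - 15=-20419961 / 1361367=-15.00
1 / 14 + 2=29 / 14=2.07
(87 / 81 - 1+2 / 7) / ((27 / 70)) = 680 / 729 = 0.93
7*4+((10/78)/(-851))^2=30842272213/1101509721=28.00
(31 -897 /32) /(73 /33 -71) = -627 /14528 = -0.04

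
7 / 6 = 1.17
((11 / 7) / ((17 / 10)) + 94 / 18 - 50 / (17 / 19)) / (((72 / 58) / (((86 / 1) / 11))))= -66423949 / 212058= -313.23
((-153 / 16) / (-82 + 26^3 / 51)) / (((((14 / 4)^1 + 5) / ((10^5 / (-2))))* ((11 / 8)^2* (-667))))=-91800000 / 540494779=-0.17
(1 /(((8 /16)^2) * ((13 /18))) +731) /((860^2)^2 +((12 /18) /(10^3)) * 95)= 2872500 /2133331824000247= 0.00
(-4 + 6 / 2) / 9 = -1 / 9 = -0.11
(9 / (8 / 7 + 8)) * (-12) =-189 / 16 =-11.81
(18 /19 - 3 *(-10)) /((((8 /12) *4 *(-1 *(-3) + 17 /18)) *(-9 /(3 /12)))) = -441 /5396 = -0.08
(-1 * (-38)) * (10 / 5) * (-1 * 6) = -456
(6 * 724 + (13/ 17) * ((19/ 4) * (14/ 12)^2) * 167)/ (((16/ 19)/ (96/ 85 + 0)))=240450947/ 34680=6933.42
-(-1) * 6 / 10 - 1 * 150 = -747 / 5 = -149.40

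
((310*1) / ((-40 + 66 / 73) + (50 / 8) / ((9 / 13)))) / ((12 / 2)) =-4380 / 2549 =-1.72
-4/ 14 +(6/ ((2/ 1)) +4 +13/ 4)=279/ 28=9.96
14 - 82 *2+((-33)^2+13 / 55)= 51658 / 55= 939.24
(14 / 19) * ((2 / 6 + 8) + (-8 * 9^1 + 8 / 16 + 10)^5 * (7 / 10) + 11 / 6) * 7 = -1524710263853 / 480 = -3176479716.36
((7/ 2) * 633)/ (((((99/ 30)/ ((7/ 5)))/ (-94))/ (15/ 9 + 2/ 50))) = -124398848/ 825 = -150786.48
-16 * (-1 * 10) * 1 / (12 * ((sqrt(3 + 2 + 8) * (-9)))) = -40 * sqrt(13) / 351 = -0.41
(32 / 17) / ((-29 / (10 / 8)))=-40 / 493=-0.08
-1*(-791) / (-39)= -791 / 39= -20.28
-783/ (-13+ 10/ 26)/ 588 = 3393/ 32144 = 0.11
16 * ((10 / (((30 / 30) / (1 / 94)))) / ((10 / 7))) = 56 / 47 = 1.19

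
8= 8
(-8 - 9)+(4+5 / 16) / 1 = -203 / 16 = -12.69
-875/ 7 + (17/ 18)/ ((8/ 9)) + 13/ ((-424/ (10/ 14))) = -735823/ 5936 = -123.96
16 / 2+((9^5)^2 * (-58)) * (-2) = 404466990524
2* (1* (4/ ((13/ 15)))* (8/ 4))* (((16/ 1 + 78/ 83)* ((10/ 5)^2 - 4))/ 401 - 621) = -149040/ 13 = -11464.62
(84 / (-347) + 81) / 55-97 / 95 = 162188 / 362615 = 0.45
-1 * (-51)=51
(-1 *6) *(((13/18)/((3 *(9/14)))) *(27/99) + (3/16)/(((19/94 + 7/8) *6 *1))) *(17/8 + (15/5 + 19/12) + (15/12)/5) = -5.48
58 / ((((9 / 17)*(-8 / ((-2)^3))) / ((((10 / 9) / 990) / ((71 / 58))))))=57188 / 569349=0.10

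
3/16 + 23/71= 581/1136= 0.51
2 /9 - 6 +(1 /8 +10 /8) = -317 /72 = -4.40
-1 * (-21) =21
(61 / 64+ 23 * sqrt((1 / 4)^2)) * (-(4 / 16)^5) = -429 / 65536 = -0.01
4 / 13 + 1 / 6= 37 / 78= 0.47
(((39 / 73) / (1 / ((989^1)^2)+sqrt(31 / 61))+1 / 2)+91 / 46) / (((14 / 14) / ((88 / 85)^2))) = 48157492684105376* sqrt(1891) / 2607091786344839875+159278985764811637472 / 59963111085931317125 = 3.46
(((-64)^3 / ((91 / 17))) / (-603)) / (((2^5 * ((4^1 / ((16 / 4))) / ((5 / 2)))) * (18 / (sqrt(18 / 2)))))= 174080 / 164619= 1.06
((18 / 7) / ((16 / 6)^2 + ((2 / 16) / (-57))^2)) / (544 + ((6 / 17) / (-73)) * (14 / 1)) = 1161218592 / 1746715334245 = 0.00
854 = 854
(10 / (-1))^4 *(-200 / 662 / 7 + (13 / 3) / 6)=141605000 / 20853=6790.63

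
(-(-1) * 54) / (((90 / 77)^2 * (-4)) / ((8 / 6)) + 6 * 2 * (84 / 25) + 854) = 4002075 / 65976541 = 0.06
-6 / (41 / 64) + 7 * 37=10235 / 41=249.63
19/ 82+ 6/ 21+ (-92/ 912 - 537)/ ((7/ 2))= -2501945/ 16359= -152.94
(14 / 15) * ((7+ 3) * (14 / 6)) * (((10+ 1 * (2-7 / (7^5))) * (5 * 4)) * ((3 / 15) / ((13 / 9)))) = 460976 / 637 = 723.67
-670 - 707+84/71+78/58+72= -2681790/2059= -1302.47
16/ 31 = 0.52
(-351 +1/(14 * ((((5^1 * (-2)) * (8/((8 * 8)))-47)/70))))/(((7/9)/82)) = -50009094/1351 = -37016.35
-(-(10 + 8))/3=6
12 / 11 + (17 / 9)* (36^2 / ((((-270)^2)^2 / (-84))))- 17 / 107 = 13494596623 / 14479306875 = 0.93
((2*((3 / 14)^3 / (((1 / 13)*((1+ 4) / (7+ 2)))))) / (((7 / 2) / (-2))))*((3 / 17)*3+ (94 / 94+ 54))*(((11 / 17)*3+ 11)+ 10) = -232603488 / 693889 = -335.22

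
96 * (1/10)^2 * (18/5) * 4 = 1728/125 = 13.82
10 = 10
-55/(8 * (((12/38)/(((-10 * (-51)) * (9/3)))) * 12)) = -88825/32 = -2775.78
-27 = -27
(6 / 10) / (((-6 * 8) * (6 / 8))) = -0.02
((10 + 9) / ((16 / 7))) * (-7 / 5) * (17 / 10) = -15827 / 800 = -19.78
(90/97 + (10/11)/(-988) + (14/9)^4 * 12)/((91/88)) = 328258002388/4768248303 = 68.84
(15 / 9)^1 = 5 / 3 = 1.67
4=4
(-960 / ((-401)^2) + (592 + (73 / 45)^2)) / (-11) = -193623203329 / 3581842275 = -54.06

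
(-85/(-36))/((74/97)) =3.09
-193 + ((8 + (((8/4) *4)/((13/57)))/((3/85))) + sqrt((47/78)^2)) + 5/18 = 94738/117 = 809.73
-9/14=-0.64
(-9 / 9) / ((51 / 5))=-5 / 51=-0.10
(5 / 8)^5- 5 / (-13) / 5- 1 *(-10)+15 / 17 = 80054721 / 7241728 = 11.05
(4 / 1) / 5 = 4 / 5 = 0.80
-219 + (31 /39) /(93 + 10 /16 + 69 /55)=-356547487 /1628133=-218.99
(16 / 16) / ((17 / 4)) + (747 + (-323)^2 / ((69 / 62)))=110839273 / 1173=94492.13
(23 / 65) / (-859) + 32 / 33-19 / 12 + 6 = 13231883 / 2456740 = 5.39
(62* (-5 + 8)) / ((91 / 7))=186 / 13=14.31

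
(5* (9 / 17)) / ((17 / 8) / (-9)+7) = 3240 / 8279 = 0.39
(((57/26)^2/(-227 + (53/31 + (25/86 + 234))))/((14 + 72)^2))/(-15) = -33573/6974866600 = -0.00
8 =8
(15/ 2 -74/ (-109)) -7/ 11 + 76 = 200335/ 2398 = 83.54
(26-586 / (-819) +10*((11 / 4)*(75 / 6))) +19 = 1275889 / 3276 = 389.47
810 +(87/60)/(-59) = 955771/1180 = 809.98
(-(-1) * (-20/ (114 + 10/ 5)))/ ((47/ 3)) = -15/ 1363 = -0.01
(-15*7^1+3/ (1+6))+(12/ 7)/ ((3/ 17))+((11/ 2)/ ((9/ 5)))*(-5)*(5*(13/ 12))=-268549/ 1512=-177.61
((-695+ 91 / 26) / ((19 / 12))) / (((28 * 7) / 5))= -20745 / 1862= -11.14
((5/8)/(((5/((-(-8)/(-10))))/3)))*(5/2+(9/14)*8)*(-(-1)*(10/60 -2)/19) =1177/5320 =0.22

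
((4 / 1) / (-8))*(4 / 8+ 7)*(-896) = 3360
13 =13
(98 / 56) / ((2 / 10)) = 35 / 4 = 8.75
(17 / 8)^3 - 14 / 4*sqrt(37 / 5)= 4913 / 512 - 7*sqrt(185) / 10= 0.07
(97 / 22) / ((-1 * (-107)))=97 / 2354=0.04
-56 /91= -8 /13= -0.62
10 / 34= 5 / 17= 0.29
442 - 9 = 433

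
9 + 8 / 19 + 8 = 331 / 19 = 17.42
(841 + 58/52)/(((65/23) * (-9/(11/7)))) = -1107887/21294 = -52.03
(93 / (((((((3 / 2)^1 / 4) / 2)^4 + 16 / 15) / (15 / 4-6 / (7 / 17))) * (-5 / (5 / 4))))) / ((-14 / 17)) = -14716200960 / 51439759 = -286.09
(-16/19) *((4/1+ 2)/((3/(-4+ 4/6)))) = 320/57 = 5.61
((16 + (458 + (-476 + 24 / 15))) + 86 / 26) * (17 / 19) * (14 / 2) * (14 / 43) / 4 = 157437 / 106210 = 1.48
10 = 10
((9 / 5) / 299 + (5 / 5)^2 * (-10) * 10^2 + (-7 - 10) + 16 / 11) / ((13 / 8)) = -133604368 / 213785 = -624.95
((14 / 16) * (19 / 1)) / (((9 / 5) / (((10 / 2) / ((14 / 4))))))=475 / 36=13.19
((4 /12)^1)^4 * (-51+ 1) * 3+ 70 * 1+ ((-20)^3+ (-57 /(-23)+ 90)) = -4868251 /621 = -7839.37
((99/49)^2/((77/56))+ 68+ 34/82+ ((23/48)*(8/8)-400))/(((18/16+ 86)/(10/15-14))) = 31010090260/617520393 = 50.22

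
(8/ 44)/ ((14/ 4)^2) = 8/ 539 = 0.01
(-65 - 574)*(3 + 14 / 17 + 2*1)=-63261 / 17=-3721.24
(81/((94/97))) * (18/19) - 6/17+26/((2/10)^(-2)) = 30313781/379525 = 79.87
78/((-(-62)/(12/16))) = 0.94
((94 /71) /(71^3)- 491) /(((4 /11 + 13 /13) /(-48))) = 2195975808752 /127058405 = 17283.20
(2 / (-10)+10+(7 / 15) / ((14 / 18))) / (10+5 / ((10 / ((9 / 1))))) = 104 / 145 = 0.72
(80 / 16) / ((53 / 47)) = 235 / 53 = 4.43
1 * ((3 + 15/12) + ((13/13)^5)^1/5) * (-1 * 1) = -89/20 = -4.45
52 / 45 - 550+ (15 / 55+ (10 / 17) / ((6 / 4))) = -4612931 / 8415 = -548.18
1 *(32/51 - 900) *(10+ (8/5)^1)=-2660344/255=-10432.72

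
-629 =-629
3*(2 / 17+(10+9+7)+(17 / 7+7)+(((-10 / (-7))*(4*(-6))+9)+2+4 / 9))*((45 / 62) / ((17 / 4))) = 408210 / 62713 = 6.51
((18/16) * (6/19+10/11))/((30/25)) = 240/209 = 1.15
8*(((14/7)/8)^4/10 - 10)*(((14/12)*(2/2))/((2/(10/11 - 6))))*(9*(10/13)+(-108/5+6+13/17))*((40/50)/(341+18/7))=-25589178517/5846555000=-4.38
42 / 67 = 0.63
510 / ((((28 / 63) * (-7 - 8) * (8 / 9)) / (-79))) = 108783 / 16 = 6798.94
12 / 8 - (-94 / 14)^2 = -4271 / 98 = -43.58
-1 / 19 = -0.05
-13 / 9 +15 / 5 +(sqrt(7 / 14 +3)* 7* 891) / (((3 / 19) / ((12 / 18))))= 14 / 9 +13167* sqrt(14)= 49267.96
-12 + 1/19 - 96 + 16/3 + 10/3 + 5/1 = -5374/57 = -94.28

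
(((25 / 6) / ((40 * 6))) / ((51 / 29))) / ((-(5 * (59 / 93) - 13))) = 4495 / 4474944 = 0.00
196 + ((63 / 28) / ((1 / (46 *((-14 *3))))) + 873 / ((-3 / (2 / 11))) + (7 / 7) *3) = -46210 / 11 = -4200.91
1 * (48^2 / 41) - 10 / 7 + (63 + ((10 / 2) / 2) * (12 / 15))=34373 / 287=119.77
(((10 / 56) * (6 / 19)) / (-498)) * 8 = -10 / 11039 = -0.00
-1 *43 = -43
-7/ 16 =-0.44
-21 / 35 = -3 / 5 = -0.60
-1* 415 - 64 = -479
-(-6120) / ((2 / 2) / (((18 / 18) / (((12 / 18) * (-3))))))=-3060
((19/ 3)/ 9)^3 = 6859/ 19683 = 0.35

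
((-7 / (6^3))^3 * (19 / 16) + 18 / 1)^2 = 8423751216372944761 / 25999348907114496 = 324.00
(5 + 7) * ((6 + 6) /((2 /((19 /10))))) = 684 /5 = 136.80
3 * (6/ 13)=18/ 13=1.38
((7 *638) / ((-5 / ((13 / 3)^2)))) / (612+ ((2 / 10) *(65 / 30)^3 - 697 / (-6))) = -18114096 / 788617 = -22.97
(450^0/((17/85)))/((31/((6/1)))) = 30/31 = 0.97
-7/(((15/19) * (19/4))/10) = -56/3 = -18.67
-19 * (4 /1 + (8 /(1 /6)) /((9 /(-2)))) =380 /3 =126.67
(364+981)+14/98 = 9416/7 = 1345.14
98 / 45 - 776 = -773.82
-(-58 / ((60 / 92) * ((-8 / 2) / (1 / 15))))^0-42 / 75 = -39 / 25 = -1.56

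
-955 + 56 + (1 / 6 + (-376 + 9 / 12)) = -15289 / 12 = -1274.08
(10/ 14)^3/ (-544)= -125/ 186592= -0.00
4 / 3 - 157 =-467 / 3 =-155.67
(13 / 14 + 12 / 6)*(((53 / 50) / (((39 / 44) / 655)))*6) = 6262586 / 455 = 13763.93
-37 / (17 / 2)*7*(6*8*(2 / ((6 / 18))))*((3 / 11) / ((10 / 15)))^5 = -275286438 / 2737867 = -100.55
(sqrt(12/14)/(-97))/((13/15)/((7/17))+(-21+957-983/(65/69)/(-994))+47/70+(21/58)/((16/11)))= -2569632*sqrt(42)/1640224011233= -0.00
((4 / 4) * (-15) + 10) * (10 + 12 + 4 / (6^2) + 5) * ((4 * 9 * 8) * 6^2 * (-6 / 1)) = 8432640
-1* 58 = -58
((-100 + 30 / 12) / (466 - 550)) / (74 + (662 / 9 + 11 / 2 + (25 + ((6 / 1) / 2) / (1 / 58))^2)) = 585 / 20036044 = 0.00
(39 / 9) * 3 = 13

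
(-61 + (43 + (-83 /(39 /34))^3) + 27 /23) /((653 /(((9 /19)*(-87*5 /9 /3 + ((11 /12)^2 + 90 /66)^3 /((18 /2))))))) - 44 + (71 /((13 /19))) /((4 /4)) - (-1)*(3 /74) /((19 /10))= 10356942142736817080596069 /2489176516849647685632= 4160.79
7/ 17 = 0.41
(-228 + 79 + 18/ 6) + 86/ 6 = -395/ 3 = -131.67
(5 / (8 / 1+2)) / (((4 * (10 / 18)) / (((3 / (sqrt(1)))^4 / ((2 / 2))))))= 729 / 40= 18.22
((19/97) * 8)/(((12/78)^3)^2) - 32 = 91684539/776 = 118150.18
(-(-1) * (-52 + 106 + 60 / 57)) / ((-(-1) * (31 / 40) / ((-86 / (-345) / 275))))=719648 / 11176275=0.06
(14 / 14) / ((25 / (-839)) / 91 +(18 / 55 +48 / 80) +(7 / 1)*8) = 4199195 / 239047344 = 0.02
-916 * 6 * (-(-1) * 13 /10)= -35724 /5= -7144.80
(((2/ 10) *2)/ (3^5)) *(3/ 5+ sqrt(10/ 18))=2/ 2025+ 2 *sqrt(5)/ 3645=0.00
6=6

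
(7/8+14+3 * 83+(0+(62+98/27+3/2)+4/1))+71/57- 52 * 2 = 953155/4104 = 232.25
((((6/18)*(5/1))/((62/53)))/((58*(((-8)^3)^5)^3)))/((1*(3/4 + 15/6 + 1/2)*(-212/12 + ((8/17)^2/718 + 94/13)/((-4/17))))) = 4204967/1353232607272041530156429105203488187047915502436352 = 0.00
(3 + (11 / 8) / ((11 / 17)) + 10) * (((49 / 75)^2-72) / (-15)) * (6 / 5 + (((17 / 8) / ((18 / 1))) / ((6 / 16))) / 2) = 35707713107 / 364500000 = 97.96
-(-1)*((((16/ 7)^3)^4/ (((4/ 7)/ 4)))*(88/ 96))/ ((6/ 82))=31736303624126464/ 17795940687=1783345.10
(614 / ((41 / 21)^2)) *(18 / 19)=152.60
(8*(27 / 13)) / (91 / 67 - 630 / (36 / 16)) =-0.06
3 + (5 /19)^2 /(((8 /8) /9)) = 1308 /361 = 3.62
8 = 8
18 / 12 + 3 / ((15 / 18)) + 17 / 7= 7.53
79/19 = 4.16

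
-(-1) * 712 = 712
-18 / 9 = -2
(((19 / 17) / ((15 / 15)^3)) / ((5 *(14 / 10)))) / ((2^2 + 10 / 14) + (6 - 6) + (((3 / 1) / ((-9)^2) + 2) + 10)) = 0.01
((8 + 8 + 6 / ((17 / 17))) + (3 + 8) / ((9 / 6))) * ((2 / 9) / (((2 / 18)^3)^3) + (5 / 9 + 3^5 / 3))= 2525410024.30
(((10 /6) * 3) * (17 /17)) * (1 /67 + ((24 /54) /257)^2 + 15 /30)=1845750025 /716895846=2.57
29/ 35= 0.83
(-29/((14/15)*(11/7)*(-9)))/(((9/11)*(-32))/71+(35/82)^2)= -34611790/2939361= -11.78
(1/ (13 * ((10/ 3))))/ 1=0.02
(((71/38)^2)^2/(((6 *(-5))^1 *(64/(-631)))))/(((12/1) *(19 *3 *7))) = 16034770711/19168571842560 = 0.00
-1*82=-82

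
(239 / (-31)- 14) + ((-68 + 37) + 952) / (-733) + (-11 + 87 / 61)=-45103692 / 1386103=-32.54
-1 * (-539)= 539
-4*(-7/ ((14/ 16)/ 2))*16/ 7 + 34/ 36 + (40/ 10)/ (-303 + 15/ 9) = 1048037/ 7119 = 147.22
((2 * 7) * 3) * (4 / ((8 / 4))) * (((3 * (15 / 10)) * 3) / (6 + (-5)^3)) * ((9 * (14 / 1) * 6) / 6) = -20412 / 17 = -1200.71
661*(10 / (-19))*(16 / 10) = -10576 / 19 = -556.63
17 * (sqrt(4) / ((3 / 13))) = 442 / 3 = 147.33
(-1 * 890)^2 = 792100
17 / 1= 17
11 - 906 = -895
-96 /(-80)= 6 /5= 1.20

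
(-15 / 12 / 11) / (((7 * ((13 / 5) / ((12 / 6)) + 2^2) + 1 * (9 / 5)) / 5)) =-125 / 8558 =-0.01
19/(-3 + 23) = 19/20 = 0.95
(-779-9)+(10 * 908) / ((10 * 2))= -334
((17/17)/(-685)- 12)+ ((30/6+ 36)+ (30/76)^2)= 28837741/989140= 29.15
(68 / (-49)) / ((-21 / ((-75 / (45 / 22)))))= -7480 / 3087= -2.42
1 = 1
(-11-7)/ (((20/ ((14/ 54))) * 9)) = -7/ 270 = -0.03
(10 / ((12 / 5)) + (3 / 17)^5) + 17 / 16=356395771 / 68153136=5.23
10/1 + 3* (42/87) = 332/29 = 11.45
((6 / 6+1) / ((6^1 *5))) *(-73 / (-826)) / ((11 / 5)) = 0.00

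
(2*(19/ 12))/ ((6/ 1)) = 19/ 36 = 0.53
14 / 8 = 7 / 4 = 1.75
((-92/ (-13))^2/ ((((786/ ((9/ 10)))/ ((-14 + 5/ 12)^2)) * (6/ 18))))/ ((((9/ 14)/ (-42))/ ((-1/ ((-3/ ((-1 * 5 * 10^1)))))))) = 6886950490/ 199251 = 34564.20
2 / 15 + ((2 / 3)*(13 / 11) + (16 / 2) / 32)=773 / 660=1.17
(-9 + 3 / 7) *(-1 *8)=480 / 7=68.57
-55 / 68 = -0.81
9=9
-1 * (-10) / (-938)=-5 / 469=-0.01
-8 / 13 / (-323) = 8 / 4199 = 0.00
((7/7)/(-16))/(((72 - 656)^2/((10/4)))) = -5/10913792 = -0.00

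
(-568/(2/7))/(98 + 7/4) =-1136/57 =-19.93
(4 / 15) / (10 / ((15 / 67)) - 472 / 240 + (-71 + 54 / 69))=-184 / 18987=-0.01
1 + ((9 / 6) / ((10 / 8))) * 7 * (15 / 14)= 10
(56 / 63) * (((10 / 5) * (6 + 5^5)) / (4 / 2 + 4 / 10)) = 62620 / 27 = 2319.26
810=810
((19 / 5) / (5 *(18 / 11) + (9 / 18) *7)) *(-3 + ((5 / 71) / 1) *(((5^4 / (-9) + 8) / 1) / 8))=-3783109 / 3284460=-1.15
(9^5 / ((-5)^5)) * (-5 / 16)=59049 / 10000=5.90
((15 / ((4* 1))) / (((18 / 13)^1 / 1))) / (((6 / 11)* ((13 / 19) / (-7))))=-7315 / 144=-50.80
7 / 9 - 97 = -866 / 9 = -96.22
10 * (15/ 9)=50/ 3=16.67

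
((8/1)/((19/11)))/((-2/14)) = -616/19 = -32.42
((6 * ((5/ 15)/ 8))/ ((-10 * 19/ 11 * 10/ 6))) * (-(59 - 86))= -0.23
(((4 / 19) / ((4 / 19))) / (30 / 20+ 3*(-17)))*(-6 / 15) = 4 / 495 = 0.01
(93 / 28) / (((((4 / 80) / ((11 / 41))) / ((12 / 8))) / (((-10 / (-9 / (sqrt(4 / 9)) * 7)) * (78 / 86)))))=2.57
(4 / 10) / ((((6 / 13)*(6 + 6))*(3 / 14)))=91 / 270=0.34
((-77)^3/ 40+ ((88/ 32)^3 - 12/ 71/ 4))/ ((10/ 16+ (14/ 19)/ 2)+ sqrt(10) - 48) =10382327871 * sqrt(10)/ 2004566075+ 780860343561/ 3207305720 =259.84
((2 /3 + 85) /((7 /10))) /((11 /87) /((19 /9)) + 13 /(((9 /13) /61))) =2124105 /19881946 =0.11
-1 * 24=-24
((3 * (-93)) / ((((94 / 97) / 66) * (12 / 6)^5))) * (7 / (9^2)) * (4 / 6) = -231539 / 6768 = -34.21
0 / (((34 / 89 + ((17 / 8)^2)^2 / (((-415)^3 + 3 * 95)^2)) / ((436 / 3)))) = 0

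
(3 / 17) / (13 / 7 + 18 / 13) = 273 / 5015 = 0.05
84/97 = 0.87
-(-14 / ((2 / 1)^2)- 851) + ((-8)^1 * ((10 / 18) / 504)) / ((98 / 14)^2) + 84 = 938.50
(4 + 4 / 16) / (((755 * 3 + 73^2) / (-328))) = -697 / 3797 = -0.18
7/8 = 0.88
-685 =-685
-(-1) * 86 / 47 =86 / 47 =1.83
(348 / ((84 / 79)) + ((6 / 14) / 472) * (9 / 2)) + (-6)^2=2400619 / 6608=363.29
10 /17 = 0.59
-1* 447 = -447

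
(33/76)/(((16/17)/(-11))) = -6171/1216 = -5.07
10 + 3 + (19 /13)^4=501614 /28561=17.56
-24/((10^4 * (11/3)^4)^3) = -1594323/392303547090125000000000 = -0.00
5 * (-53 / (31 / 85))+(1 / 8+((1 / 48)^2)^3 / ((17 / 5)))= -4682593163280229 / 6445521174528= -726.49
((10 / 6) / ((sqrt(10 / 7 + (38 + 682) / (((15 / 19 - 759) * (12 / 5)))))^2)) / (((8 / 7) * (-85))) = -16807 / 1011840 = -0.02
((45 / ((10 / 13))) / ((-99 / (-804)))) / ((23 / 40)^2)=8361600 / 5819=1436.95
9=9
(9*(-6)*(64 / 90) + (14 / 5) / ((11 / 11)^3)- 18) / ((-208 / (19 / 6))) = 0.82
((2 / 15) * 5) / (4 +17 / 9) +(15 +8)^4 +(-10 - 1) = 14830996 / 53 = 279830.11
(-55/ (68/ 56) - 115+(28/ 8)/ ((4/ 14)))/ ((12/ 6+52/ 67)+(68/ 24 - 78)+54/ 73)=147713091/ 71490610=2.07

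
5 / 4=1.25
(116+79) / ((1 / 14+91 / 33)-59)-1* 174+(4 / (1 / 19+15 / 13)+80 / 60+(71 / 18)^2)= -197022150781 / 1252810476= -157.26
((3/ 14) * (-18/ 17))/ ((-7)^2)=-27/ 5831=-0.00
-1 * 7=-7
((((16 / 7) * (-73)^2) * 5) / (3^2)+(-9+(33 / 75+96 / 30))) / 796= 5324779 / 626850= 8.49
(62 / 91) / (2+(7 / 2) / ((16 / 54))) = 0.05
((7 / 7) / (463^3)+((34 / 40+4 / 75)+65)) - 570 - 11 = -15337443193763 / 29775854100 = -515.10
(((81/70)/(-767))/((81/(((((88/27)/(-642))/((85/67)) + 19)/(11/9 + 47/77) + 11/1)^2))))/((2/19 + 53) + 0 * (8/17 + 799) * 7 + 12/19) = -447021215899687/2825310733734825000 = -0.00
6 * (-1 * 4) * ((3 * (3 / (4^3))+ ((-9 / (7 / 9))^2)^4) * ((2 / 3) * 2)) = -118593292138401033 / 11529602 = -10285983170.83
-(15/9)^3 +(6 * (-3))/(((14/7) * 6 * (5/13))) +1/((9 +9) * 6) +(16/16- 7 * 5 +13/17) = -383317/9180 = -41.76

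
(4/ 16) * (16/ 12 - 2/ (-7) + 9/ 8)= 461/ 672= 0.69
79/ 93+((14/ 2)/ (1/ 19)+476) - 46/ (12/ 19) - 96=27343/ 62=441.02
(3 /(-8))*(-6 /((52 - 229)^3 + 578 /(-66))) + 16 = 11711550295 /731971912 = 16.00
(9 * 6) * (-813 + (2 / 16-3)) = -44057.25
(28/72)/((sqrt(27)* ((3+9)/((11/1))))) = 77* sqrt(3)/1944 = 0.07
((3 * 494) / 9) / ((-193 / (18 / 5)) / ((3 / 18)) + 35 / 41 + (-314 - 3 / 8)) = -162032 / 625025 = -0.26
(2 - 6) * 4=-16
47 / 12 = 3.92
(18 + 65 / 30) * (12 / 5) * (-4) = -968 / 5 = -193.60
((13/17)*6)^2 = 6084/289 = 21.05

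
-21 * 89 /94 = -19.88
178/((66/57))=1691/11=153.73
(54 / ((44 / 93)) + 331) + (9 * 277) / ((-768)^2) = 320900071 / 720896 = 445.14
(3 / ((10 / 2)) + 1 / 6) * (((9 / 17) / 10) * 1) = 0.04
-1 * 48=-48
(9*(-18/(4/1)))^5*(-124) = 108090316431/8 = 13511289553.88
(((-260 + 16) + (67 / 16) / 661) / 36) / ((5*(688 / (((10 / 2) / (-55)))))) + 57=273734814719 / 4802350080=57.00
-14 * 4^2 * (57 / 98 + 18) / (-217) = 29136 / 1519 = 19.18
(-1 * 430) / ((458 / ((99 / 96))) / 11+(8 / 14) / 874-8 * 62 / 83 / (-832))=-2060800701960 / 193535506807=-10.65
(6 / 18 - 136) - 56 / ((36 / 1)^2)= -135.71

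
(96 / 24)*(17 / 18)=34 / 9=3.78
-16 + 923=907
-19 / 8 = -2.38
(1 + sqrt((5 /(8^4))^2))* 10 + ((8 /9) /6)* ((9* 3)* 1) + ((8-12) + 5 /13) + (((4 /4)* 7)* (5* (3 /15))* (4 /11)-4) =8.94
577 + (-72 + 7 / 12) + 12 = 6211 / 12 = 517.58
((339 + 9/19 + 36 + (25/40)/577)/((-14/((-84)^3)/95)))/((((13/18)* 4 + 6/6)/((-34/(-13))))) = 1015603560.02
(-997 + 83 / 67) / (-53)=18.79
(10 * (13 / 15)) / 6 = 13 / 9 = 1.44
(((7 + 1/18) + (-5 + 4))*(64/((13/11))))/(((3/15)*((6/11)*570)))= 105512/20007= 5.27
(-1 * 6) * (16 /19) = -96 /19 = -5.05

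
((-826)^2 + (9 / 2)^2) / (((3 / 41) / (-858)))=-16001211655 / 2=-8000605827.50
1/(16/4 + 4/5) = 5/24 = 0.21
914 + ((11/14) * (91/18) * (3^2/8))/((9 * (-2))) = 526321/576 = 913.75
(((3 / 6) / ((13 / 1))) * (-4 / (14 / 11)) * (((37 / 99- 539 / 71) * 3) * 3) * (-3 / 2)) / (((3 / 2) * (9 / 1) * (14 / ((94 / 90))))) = -1192249 / 18316935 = -0.07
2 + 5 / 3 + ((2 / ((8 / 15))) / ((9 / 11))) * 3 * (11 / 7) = 2123 / 84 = 25.27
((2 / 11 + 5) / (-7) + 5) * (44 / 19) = 1312 / 133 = 9.86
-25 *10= -250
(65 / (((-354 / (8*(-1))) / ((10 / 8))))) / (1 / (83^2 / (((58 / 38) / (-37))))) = -1573964275 / 5133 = -306636.33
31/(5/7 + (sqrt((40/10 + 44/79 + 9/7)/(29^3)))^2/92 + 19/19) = 5495036812/303873465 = 18.08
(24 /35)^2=576 /1225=0.47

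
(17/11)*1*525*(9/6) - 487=730.05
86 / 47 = 1.83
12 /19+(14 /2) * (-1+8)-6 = 829 /19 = 43.63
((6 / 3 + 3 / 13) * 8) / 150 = 116 / 975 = 0.12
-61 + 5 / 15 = -182 / 3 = -60.67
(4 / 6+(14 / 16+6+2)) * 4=229 / 6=38.17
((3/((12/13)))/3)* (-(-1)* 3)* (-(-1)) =13/4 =3.25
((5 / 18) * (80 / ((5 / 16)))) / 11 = 640 / 99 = 6.46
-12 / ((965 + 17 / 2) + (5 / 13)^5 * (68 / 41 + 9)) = -365352312 / 29641937561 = -0.01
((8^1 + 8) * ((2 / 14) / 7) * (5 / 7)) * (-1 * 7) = -80 / 49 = -1.63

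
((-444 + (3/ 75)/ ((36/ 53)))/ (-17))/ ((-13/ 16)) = -1598188/ 49725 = -32.14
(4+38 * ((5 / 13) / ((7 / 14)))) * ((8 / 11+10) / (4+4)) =6372 / 143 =44.56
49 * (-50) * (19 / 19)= -2450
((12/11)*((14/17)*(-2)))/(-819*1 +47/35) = 5880/2675783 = 0.00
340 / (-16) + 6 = -61 / 4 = -15.25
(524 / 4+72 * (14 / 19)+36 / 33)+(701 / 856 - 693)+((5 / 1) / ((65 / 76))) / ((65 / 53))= -75930206023 / 151173880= -502.27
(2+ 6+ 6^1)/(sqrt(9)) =14/3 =4.67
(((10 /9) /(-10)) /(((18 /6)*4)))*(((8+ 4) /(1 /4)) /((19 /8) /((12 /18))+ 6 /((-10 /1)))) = -320 /2133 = -0.15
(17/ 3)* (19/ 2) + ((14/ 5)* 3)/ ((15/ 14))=9251/ 150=61.67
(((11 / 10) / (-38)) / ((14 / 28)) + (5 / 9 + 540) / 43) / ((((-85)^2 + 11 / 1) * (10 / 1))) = 920093 / 5320630800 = 0.00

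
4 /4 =1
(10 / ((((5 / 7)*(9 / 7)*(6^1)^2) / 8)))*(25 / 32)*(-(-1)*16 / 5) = 490 / 81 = 6.05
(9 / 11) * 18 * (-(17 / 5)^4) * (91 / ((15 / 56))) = -22983642864 / 34375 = -668615.07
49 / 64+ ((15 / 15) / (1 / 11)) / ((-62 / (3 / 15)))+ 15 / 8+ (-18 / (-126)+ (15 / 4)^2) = 1167321 / 69440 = 16.81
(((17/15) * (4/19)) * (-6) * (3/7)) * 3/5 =-1224/3325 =-0.37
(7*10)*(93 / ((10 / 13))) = 8463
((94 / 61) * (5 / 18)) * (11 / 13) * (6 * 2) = 10340 / 2379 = 4.35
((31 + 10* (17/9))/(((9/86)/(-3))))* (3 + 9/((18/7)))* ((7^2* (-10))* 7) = 860899130/27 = 31885152.96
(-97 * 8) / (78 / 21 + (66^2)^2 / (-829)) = 2251564 / 66400799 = 0.03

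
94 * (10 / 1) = 940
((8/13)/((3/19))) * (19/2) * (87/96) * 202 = 1057369/156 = 6778.01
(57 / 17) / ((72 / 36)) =57 / 34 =1.68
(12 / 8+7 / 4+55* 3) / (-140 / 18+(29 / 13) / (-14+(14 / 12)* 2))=-2755935 / 130532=-21.11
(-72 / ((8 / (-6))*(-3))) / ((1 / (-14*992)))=249984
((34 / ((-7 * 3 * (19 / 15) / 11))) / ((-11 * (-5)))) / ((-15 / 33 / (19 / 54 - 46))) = -92191 / 3591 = -25.67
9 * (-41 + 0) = -369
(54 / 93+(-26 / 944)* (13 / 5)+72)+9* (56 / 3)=17595641 / 73160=240.51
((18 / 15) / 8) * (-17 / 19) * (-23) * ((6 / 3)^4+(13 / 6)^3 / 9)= 13020691 / 246240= 52.88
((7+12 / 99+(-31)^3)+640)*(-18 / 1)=5770488 / 11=524589.82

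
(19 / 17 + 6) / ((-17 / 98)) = -11858 / 289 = -41.03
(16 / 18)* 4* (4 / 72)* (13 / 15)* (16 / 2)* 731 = 1216384 / 1215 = 1001.14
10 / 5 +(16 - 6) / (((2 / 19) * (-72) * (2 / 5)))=-187 / 144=-1.30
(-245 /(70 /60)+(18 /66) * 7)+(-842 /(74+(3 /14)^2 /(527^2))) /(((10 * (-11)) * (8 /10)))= -837707091844 /4028181425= -207.96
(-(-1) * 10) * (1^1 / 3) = 10 / 3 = 3.33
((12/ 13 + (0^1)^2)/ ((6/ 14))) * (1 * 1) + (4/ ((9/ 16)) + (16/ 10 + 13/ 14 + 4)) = 15.79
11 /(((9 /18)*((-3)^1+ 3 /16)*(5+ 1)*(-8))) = 22 /135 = 0.16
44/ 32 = 11/ 8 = 1.38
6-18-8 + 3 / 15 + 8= -59 / 5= -11.80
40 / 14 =20 / 7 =2.86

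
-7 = -7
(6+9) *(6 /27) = 10 /3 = 3.33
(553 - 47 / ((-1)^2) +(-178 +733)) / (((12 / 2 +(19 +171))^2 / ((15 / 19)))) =15915 / 729904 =0.02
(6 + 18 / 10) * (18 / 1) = 702 / 5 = 140.40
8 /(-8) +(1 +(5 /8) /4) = 0.16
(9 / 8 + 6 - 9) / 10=-3 / 16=-0.19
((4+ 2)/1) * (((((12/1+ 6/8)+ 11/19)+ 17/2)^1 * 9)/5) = 44793/190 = 235.75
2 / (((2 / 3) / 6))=18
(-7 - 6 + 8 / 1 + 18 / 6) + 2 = 0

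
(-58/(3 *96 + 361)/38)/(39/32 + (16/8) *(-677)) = 928/533796659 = 0.00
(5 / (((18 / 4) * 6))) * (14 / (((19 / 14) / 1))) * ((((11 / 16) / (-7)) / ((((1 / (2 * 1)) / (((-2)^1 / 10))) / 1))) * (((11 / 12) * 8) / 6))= 847 / 9234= 0.09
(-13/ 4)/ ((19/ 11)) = -143/ 76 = -1.88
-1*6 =-6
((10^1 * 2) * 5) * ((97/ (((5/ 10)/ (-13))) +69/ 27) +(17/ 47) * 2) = -106541900/ 423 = -251872.10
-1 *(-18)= 18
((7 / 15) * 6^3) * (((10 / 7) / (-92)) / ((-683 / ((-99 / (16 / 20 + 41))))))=-1620 / 298471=-0.01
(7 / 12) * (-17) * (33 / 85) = -77 / 20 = -3.85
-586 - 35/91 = -7623/13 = -586.38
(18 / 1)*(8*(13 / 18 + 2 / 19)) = 2264 / 19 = 119.16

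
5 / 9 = 0.56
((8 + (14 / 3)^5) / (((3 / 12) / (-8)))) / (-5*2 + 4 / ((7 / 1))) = 60454016 / 8019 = 7538.85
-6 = -6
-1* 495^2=-245025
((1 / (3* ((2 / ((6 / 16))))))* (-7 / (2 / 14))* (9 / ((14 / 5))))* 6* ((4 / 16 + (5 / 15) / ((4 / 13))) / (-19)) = 315 / 76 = 4.14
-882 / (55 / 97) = -85554 / 55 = -1555.53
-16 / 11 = -1.45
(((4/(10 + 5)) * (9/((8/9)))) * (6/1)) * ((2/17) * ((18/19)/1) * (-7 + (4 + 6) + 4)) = 20412/1615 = 12.64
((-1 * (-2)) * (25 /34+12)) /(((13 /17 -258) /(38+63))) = -43733 /4373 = -10.00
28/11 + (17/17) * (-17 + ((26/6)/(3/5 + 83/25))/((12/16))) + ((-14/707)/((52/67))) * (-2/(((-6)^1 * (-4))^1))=-661318037/50954904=-12.98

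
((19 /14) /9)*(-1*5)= -95 /126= -0.75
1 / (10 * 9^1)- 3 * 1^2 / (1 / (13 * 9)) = -350.99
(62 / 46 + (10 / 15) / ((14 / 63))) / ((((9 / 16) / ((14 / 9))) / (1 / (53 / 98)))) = 2195200 / 98739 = 22.23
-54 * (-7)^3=18522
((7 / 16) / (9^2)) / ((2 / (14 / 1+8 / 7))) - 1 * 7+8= 1349 / 1296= 1.04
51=51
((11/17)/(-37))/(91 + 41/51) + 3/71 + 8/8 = 12816973/12299614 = 1.04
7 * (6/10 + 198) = 6951/5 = 1390.20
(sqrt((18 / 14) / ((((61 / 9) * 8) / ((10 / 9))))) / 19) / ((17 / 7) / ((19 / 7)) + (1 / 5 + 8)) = 5 * sqrt(2135) / 245952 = 0.00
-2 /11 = -0.18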